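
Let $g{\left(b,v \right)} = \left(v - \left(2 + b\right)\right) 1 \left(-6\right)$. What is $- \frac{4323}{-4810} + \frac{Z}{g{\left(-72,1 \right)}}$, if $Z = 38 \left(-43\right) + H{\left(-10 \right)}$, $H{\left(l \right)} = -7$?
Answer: $\frac{811234}{170755} \approx 4.7509$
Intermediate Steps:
$g{\left(b,v \right)} = 12 - 6 v + 6 b$ ($g{\left(b,v \right)} = \left(-2 + v - b\right) 1 \left(-6\right) = \left(-2 + v - b\right) \left(-6\right) = 12 - 6 v + 6 b$)
$Z = -1641$ ($Z = 38 \left(-43\right) - 7 = -1634 - 7 = -1641$)
$- \frac{4323}{-4810} + \frac{Z}{g{\left(-72,1 \right)}} = - \frac{4323}{-4810} - \frac{1641}{12 - 6 + 6 \left(-72\right)} = \left(-4323\right) \left(- \frac{1}{4810}\right) - \frac{1641}{12 - 6 - 432} = \frac{4323}{4810} - \frac{1641}{-426} = \frac{4323}{4810} - - \frac{547}{142} = \frac{4323}{4810} + \frac{547}{142} = \frac{811234}{170755}$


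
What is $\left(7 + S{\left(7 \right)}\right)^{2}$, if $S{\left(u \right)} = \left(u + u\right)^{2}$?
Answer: $41209$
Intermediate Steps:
$S{\left(u \right)} = 4 u^{2}$ ($S{\left(u \right)} = \left(2 u\right)^{2} = 4 u^{2}$)
$\left(7 + S{\left(7 \right)}\right)^{2} = \left(7 + 4 \cdot 7^{2}\right)^{2} = \left(7 + 4 \cdot 49\right)^{2} = \left(7 + 196\right)^{2} = 203^{2} = 41209$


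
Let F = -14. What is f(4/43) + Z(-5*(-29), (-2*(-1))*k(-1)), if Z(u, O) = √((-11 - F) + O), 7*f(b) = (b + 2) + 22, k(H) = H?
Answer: 191/43 ≈ 4.4419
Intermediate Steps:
f(b) = 24/7 + b/7 (f(b) = ((b + 2) + 22)/7 = ((2 + b) + 22)/7 = (24 + b)/7 = 24/7 + b/7)
Z(u, O) = √(3 + O) (Z(u, O) = √((-11 - 1*(-14)) + O) = √((-11 + 14) + O) = √(3 + O))
f(4/43) + Z(-5*(-29), (-2*(-1))*k(-1)) = (24/7 + (4/43)/7) + √(3 - 2*(-1)*(-1)) = (24/7 + (4*(1/43))/7) + √(3 + 2*(-1)) = (24/7 + (⅐)*(4/43)) + √(3 - 2) = (24/7 + 4/301) + √1 = 148/43 + 1 = 191/43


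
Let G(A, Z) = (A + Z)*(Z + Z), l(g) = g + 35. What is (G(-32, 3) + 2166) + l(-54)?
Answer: 1973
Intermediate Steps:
l(g) = 35 + g
G(A, Z) = 2*Z*(A + Z) (G(A, Z) = (A + Z)*(2*Z) = 2*Z*(A + Z))
(G(-32, 3) + 2166) + l(-54) = (2*3*(-32 + 3) + 2166) + (35 - 54) = (2*3*(-29) + 2166) - 19 = (-174 + 2166) - 19 = 1992 - 19 = 1973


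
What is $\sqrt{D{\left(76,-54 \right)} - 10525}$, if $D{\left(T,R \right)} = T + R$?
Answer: $3 i \sqrt{1167} \approx 102.48 i$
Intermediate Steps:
$D{\left(T,R \right)} = R + T$
$\sqrt{D{\left(76,-54 \right)} - 10525} = \sqrt{\left(-54 + 76\right) - 10525} = \sqrt{22 - 10525} = \sqrt{-10503} = 3 i \sqrt{1167}$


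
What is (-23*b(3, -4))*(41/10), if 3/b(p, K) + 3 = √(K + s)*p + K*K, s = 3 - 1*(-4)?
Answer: -36777/1420 + 8487*√3/1420 ≈ -15.547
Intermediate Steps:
s = 7 (s = 3 + 4 = 7)
b(p, K) = 3/(-3 + K² + p*√(7 + K)) (b(p, K) = 3/(-3 + (√(K + 7)*p + K*K)) = 3/(-3 + (√(7 + K)*p + K²)) = 3/(-3 + (p*√(7 + K) + K²)) = 3/(-3 + (K² + p*√(7 + K))) = 3/(-3 + K² + p*√(7 + K)))
(-23*b(3, -4))*(41/10) = (-69/(-3 + (-4)² + 3*√(7 - 4)))*(41/10) = (-69/(-3 + 16 + 3*√3))*(41*(⅒)) = -69/(13 + 3*√3)*(41/10) = -2829/(10*(13 + 3*√3))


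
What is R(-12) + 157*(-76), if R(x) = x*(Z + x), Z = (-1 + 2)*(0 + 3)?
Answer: -11824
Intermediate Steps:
Z = 3 (Z = 1*3 = 3)
R(x) = x*(3 + x)
R(-12) + 157*(-76) = -12*(3 - 12) + 157*(-76) = -12*(-9) - 11932 = 108 - 11932 = -11824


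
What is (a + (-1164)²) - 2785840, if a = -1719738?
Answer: -3150682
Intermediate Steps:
(a + (-1164)²) - 2785840 = (-1719738 + (-1164)²) - 2785840 = (-1719738 + 1354896) - 2785840 = -364842 - 2785840 = -3150682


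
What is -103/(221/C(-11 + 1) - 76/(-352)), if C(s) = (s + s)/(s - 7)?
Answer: -45320/82749 ≈ -0.54768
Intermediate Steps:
C(s) = 2*s/(-7 + s) (C(s) = (2*s)/(-7 + s) = 2*s/(-7 + s))
-103/(221/C(-11 + 1) - 76/(-352)) = -103/(221/((2*(-11 + 1)/(-7 + (-11 + 1)))) - 76/(-352)) = -103/(221/((2*(-10)/(-7 - 10))) - 76*(-1/352)) = -103/(221/((2*(-10)/(-17))) + 19/88) = -103/(221/((2*(-10)*(-1/17))) + 19/88) = -103/(221/(20/17) + 19/88) = -103/(221*(17/20) + 19/88) = -103/(3757/20 + 19/88) = -103/82749/440 = -103*440/82749 = -45320/82749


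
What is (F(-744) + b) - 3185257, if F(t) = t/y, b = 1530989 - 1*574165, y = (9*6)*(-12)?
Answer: -60167660/27 ≈ -2.2284e+6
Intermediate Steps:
y = -648 (y = 54*(-12) = -648)
b = 956824 (b = 1530989 - 574165 = 956824)
F(t) = -t/648 (F(t) = t/(-648) = t*(-1/648) = -t/648)
(F(-744) + b) - 3185257 = (-1/648*(-744) + 956824) - 3185257 = (31/27 + 956824) - 3185257 = 25834279/27 - 3185257 = -60167660/27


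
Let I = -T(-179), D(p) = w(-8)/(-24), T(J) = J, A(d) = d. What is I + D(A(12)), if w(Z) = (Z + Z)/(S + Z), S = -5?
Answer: 6979/39 ≈ 178.95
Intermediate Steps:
w(Z) = 2*Z/(-5 + Z) (w(Z) = (Z + Z)/(-5 + Z) = (2*Z)/(-5 + Z) = 2*Z/(-5 + Z))
D(p) = -2/39 (D(p) = (2*(-8)/(-5 - 8))/(-24) = (2*(-8)/(-13))*(-1/24) = (2*(-8)*(-1/13))*(-1/24) = (16/13)*(-1/24) = -2/39)
I = 179 (I = -1*(-179) = 179)
I + D(A(12)) = 179 - 2/39 = 6979/39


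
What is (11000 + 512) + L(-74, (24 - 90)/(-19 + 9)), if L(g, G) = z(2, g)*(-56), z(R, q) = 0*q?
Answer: 11512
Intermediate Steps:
z(R, q) = 0
L(g, G) = 0 (L(g, G) = 0*(-56) = 0)
(11000 + 512) + L(-74, (24 - 90)/(-19 + 9)) = (11000 + 512) + 0 = 11512 + 0 = 11512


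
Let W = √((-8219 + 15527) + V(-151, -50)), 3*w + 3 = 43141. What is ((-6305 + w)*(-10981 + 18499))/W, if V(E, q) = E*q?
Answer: 30351419*√14858/7429 ≈ 4.9800e+5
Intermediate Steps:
w = 43138/3 (w = -1 + (⅓)*43141 = -1 + 43141/3 = 43138/3 ≈ 14379.)
W = √14858 (W = √((-8219 + 15527) - 151*(-50)) = √(7308 + 7550) = √14858 ≈ 121.89)
((-6305 + w)*(-10981 + 18499))/W = ((-6305 + 43138/3)*(-10981 + 18499))/(√14858) = ((24223/3)*7518)*(√14858/14858) = 60702838*(√14858/14858) = 30351419*√14858/7429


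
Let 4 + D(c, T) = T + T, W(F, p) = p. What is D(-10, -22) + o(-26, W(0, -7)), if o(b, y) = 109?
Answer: 61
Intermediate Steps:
D(c, T) = -4 + 2*T (D(c, T) = -4 + (T + T) = -4 + 2*T)
D(-10, -22) + o(-26, W(0, -7)) = (-4 + 2*(-22)) + 109 = (-4 - 44) + 109 = -48 + 109 = 61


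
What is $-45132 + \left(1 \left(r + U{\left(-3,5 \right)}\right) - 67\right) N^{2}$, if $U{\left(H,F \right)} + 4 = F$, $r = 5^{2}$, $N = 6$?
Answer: $-46608$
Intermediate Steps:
$r = 25$
$U{\left(H,F \right)} = -4 + F$
$-45132 + \left(1 \left(r + U{\left(-3,5 \right)}\right) - 67\right) N^{2} = -45132 + \left(1 \left(25 + \left(-4 + 5\right)\right) - 67\right) 6^{2} = -45132 + \left(1 \left(25 + 1\right) - 67\right) 36 = -45132 + \left(1 \cdot 26 - 67\right) 36 = -45132 + \left(26 - 67\right) 36 = -45132 - 1476 = -46608$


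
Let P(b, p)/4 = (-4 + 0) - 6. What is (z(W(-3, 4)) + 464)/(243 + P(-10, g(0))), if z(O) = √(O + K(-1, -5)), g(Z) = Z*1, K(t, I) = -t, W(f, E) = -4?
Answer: 16/7 + I*√3/203 ≈ 2.2857 + 0.0085323*I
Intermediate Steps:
g(Z) = Z
P(b, p) = -40 (P(b, p) = 4*((-4 + 0) - 6) = 4*(-4 - 6) = 4*(-10) = -40)
z(O) = √(1 + O) (z(O) = √(O - 1*(-1)) = √(O + 1) = √(1 + O))
(z(W(-3, 4)) + 464)/(243 + P(-10, g(0))) = (√(1 - 4) + 464)/(243 - 40) = (√(-3) + 464)/203 = (I*√3 + 464)*(1/203) = (464 + I*√3)*(1/203) = 16/7 + I*√3/203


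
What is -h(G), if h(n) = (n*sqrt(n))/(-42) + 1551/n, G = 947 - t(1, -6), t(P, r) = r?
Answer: -1551/953 + 953*sqrt(953)/42 ≈ 698.84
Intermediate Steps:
G = 953 (G = 947 - 1*(-6) = 947 + 6 = 953)
h(n) = 1551/n - n**(3/2)/42 (h(n) = n**(3/2)*(-1/42) + 1551/n = -n**(3/2)/42 + 1551/n = 1551/n - n**(3/2)/42)
-h(G) = -(65142 - 953**(5/2))/(42*953) = -(65142 - 908209*sqrt(953))/(42*953) = -(1551/953 - 953*sqrt(953)/42) = -1551/953 + 953*sqrt(953)/42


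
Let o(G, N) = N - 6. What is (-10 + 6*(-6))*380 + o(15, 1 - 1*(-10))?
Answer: -17475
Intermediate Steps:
o(G, N) = -6 + N
(-10 + 6*(-6))*380 + o(15, 1 - 1*(-10)) = (-10 + 6*(-6))*380 + (-6 + (1 - 1*(-10))) = (-10 - 36)*380 + (-6 + (1 + 10)) = -46*380 + (-6 + 11) = -17480 + 5 = -17475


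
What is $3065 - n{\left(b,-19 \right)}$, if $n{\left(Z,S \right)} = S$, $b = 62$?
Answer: $3084$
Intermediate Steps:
$3065 - n{\left(b,-19 \right)} = 3065 - -19 = 3065 + 19 = 3084$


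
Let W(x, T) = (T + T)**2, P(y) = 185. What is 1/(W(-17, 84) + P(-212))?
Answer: 1/28409 ≈ 3.5200e-5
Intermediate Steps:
W(x, T) = 4*T**2 (W(x, T) = (2*T)**2 = 4*T**2)
1/(W(-17, 84) + P(-212)) = 1/(4*84**2 + 185) = 1/(4*7056 + 185) = 1/(28224 + 185) = 1/28409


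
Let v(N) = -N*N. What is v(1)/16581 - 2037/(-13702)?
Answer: 33761795/227192862 ≈ 0.14860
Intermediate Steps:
v(N) = -N²
v(1)/16581 - 2037/(-13702) = -1*1²/16581 - 2037/(-13702) = -1*1*(1/16581) - 2037*(-1/13702) = -1*1/16581 + 2037/13702 = -1/16581 + 2037/13702 = 33761795/227192862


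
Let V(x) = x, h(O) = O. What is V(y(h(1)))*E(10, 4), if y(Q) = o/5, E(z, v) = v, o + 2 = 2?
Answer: 0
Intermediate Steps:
o = 0 (o = -2 + 2 = 0)
y(Q) = 0 (y(Q) = 0/5 = 0*(⅕) = 0)
V(y(h(1)))*E(10, 4) = 0*4 = 0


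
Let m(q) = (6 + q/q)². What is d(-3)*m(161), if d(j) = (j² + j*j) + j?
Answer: 735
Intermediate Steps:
d(j) = j + 2*j² (d(j) = (j² + j²) + j = 2*j² + j = j + 2*j²)
m(q) = 49 (m(q) = (6 + 1)² = 7² = 49)
d(-3)*m(161) = -3*(1 + 2*(-3))*49 = -3*(1 - 6)*49 = -3*(-5)*49 = 15*49 = 735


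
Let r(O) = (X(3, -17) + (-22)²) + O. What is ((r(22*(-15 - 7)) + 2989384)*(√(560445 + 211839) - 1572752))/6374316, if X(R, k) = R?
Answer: -1175391095756/1593579 + 2989387*√193071/3187158 ≈ -7.3717e+5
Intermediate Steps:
r(O) = 487 + O (r(O) = (3 + (-22)²) + O = (3 + 484) + O = 487 + O)
((r(22*(-15 - 7)) + 2989384)*(√(560445 + 211839) - 1572752))/6374316 = (((487 + 22*(-15 - 7)) + 2989384)*(√(560445 + 211839) - 1572752))/6374316 = (((487 + 22*(-22)) + 2989384)*(√772284 - 1572752))*(1/6374316) = (((487 - 484) + 2989384)*(2*√193071 - 1572752))*(1/6374316) = ((3 + 2989384)*(-1572752 + 2*√193071))*(1/6374316) = (2989387*(-1572752 + 2*√193071))*(1/6374316) = (-4701564383024 + 5978774*√193071)*(1/6374316) = -1175391095756/1593579 + 2989387*√193071/3187158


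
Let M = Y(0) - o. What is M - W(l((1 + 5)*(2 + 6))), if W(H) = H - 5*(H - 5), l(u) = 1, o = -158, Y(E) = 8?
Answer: 145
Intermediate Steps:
W(H) = 25 - 4*H (W(H) = H - 5*(-5 + H) = H + (25 - 5*H) = 25 - 4*H)
M = 166 (M = 8 - 1*(-158) = 8 + 158 = 166)
M - W(l((1 + 5)*(2 + 6))) = 166 - (25 - 4*1) = 166 - (25 - 4) = 166 - 1*21 = 166 - 21 = 145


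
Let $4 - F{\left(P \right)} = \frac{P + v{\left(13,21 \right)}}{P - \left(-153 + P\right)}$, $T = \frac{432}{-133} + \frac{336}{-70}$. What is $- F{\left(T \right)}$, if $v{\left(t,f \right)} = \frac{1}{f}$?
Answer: $- \frac{1236901}{305235} \approx -4.0523$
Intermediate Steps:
$T = - \frac{5352}{665}$ ($T = 432 \left(- \frac{1}{133}\right) + 336 \left(- \frac{1}{70}\right) = - \frac{432}{133} - \frac{24}{5} = - \frac{5352}{665} \approx -8.0481$)
$F{\left(P \right)} = \frac{12851}{3213} - \frac{P}{153}$ ($F{\left(P \right)} = 4 - \frac{P + \frac{1}{21}}{P - \left(-153 + P\right)} = 4 - \frac{P + \frac{1}{21}}{153} = 4 - \left(\frac{1}{21} + P\right) \frac{1}{153} = 4 - \left(\frac{1}{3213} + \frac{P}{153}\right) = \frac{12851}{3213} - \frac{P}{153}$)
$- F{\left(T \right)} = - (\frac{12851}{3213} - - \frac{1784}{33915}) = - (\frac{12851}{3213} + \frac{1784}{33915}) = \left(-1\right) \frac{1236901}{305235} = - \frac{1236901}{305235}$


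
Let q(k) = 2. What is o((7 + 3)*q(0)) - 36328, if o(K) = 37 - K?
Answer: -36311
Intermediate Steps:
o((7 + 3)*q(0)) - 36328 = (37 - (7 + 3)*2) - 36328 = (37 - 10*2) - 36328 = (37 - 1*20) - 36328 = (37 - 20) - 36328 = 17 - 36328 = -36311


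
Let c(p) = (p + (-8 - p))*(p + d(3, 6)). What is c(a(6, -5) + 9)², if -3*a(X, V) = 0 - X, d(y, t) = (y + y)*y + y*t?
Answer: 141376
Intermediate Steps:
d(y, t) = 2*y² + t*y (d(y, t) = (2*y)*y + t*y = 2*y² + t*y)
a(X, V) = X/3 (a(X, V) = -(0 - X)/3 = -(-1)*X/3 = X/3)
c(p) = -288 - 8*p (c(p) = (p + (-8 - p))*(p + 3*(6 + 2*3)) = -8*(p + 3*(6 + 6)) = -8*(p + 3*12) = -8*(p + 36) = -8*(36 + p) = -288 - 8*p)
c(a(6, -5) + 9)² = (-288 - 8*((⅓)*6 + 9))² = (-288 - 8*(2 + 9))² = (-288 - 8*11)² = (-288 - 88)² = (-376)² = 141376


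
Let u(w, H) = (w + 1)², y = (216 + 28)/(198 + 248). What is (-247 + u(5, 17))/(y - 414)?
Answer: 47053/92200 ≈ 0.51034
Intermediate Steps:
y = 122/223 (y = 244/446 = 244*(1/446) = 122/223 ≈ 0.54708)
u(w, H) = (1 + w)²
(-247 + u(5, 17))/(y - 414) = (-247 + (1 + 5)²)/(122/223 - 414) = (-247 + 6²)/(-92200/223) = (-247 + 36)*(-223/92200) = -211*(-223/92200) = 47053/92200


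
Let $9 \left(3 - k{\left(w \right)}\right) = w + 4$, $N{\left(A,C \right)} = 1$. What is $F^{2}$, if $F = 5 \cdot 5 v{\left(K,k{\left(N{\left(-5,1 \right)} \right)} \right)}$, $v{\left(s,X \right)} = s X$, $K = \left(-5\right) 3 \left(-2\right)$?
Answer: $\frac{30250000}{9} \approx 3.3611 \cdot 10^{6}$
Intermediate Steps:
$k{\left(w \right)} = \frac{23}{9} - \frac{w}{9}$ ($k{\left(w \right)} = 3 - \frac{w + 4}{9} = 3 - \frac{4 + w}{9} = 3 - \left(\frac{4}{9} + \frac{w}{9}\right) = \frac{23}{9} - \frac{w}{9}$)
$K = 30$ ($K = \left(-15\right) \left(-2\right) = 30$)
$v{\left(s,X \right)} = X s$
$F = \frac{5500}{3}$ ($F = 5 \cdot 5 \left(\frac{23}{9} - \frac{1}{9}\right) 30 = 25 \left(\frac{23}{9} - \frac{1}{9}\right) 30 = 25 \cdot \frac{22}{9} \cdot 30 = 25 \cdot \frac{220}{3} = \frac{5500}{3} \approx 1833.3$)
$F^{2} = \left(\frac{5500}{3}\right)^{2} = \frac{30250000}{9}$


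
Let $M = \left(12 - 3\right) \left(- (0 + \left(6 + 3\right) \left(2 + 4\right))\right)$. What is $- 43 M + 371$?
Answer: $21269$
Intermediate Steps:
$M = -486$ ($M = 9 \left(- (0 + 9 \cdot 6)\right) = 9 \left(- (0 + 54)\right) = 9 \left(\left(-1\right) 54\right) = 9 \left(-54\right) = -486$)
$- 43 M + 371 = \left(-43\right) \left(-486\right) + 371 = 20898 + 371 = 21269$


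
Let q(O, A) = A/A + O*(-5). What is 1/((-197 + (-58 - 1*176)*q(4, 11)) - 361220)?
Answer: -1/356971 ≈ -2.8013e-6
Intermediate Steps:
q(O, A) = 1 - 5*O
1/((-197 + (-58 - 1*176)*q(4, 11)) - 361220) = 1/((-197 + (-58 - 1*176)*(1 - 5*4)) - 361220) = 1/((-197 + (-58 - 176)*(1 - 20)) - 361220) = 1/((-197 - 234*(-19)) - 361220) = 1/((-197 + 4446) - 361220) = 1/(4249 - 361220) = 1/(-356971) = -1/356971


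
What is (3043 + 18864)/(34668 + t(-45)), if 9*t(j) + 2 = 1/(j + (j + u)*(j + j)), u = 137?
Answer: 1641381975/2597483249 ≈ 0.63191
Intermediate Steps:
t(j) = -2/9 + 1/(9*(j + 2*j*(137 + j))) (t(j) = -2/9 + 1/(9*(j + (j + 137)*(j + j))) = -2/9 + 1/(9*(j + (137 + j)*(2*j))) = -2/9 + 1/(9*(j + 2*j*(137 + j))))
(3043 + 18864)/(34668 + t(-45)) = (3043 + 18864)/(34668 + (⅑)*(1 - 550*(-45) - 4*(-45)²)/(-45*(275 + 2*(-45)))) = 21907/(34668 + (⅑)*(-1/45)*(1 + 24750 - 4*2025)/(275 - 90)) = 21907/(34668 + (⅑)*(-1/45)*(1 + 24750 - 8100)/185) = 21907/(34668 + (⅑)*(-1/45)*(1/185)*16651) = 21907/(34668 - 16651/74925) = 21907/(2597483249/74925) = 21907*(74925/2597483249) = 1641381975/2597483249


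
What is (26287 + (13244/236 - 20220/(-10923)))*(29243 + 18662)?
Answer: 24646687278720/19529 ≈ 1.2621e+9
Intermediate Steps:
(26287 + (13244/236 - 20220/(-10923)))*(29243 + 18662) = (26287 + (13244*(1/236) - 20220*(-1/10923)))*47905 = (26287 + (3311/59 + 6740/3641))*47905 = (26287 + 12453011/214819)*47905 = (5659400064/214819)*47905 = 24646687278720/19529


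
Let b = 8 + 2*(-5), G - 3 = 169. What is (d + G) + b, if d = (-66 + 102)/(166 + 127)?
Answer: 49846/293 ≈ 170.12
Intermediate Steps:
G = 172 (G = 3 + 169 = 172)
b = -2 (b = 8 - 10 = -2)
d = 36/293 ≈ 0.12287
(d + G) + b = (36/293 + 172) - 2 = 50432/293 - 2 = 49846/293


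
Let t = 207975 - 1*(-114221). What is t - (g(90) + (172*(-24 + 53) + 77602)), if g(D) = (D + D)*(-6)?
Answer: 240686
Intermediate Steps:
g(D) = -12*D (g(D) = (2*D)*(-6) = -12*D)
t = 322196 (t = 207975 + 114221 = 322196)
t - (g(90) + (172*(-24 + 53) + 77602)) = 322196 - (-12*90 + (172*(-24 + 53) + 77602)) = 322196 - (-1080 + (172*29 + 77602)) = 322196 - (-1080 + (4988 + 77602)) = 322196 - (-1080 + 82590) = 322196 - 1*81510 = 322196 - 81510 = 240686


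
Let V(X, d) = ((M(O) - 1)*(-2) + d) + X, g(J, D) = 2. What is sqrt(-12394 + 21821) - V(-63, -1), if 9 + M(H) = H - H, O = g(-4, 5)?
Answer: 44 + sqrt(9427) ≈ 141.09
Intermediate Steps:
O = 2
M(H) = -9 (M(H) = -9 + (H - H) = -9 + 0 = -9)
V(X, d) = 20 + X + d (V(X, d) = ((-9 - 1)*(-2) + d) + X = (-10*(-2) + d) + X = (20 + d) + X = 20 + X + d)
sqrt(-12394 + 21821) - V(-63, -1) = sqrt(-12394 + 21821) - (20 - 63 - 1) = sqrt(9427) - 1*(-44) = sqrt(9427) + 44 = 44 + sqrt(9427)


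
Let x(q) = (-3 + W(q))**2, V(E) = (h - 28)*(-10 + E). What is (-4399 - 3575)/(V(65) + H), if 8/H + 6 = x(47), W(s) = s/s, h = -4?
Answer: 443/98 ≈ 4.5204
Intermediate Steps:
W(s) = 1
V(E) = 320 - 32*E (V(E) = (-4 - 28)*(-10 + E) = -32*(-10 + E) = 320 - 32*E)
x(q) = 4 (x(q) = (-3 + 1)**2 = (-2)**2 = 4)
H = -4 (H = 8/(-6 + 4) = 8/(-2) = 8*(-1/2) = -4)
(-4399 - 3575)/(V(65) + H) = (-4399 - 3575)/((320 - 32*65) - 4) = -7974/((320 - 2080) - 4) = -7974/(-1760 - 4) = -7974/(-1764) = -7974*(-1/1764) = 443/98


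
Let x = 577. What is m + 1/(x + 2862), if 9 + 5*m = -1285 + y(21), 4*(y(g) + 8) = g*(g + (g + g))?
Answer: -2672099/13756 ≈ -194.25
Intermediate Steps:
y(g) = -8 + 3*g²/4 (y(g) = -8 + (g*(g + (g + g)))/4 = -8 + (g*(g + 2*g))/4 = -8 + (g*(3*g))/4 = -8 + (3*g²)/4 = -8 + 3*g²/4)
m = -777/4 (m = -9/5 + (-1285 + (-8 + (¾)*21²))/5 = -9/5 + (-1285 + (-8 + (¾)*441))/5 = -9/5 + (-1285 + (-8 + 1323/4))/5 = -9/5 + (-1285 + 1291/4)/5 = -9/5 + (⅕)*(-3849/4) = -9/5 - 3849/20 = -777/4 ≈ -194.25)
m + 1/(x + 2862) = -777/4 + 1/(577 + 2862) = -777/4 + 1/3439 = -2672099/13756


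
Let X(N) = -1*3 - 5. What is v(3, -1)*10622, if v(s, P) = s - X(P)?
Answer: 116842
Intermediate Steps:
X(N) = -8 (X(N) = -3 - 5 = -8)
v(s, P) = 8 + s (v(s, P) = s - 1*(-8) = s + 8 = 8 + s)
v(3, -1)*10622 = (8 + 3)*10622 = 11*10622 = 116842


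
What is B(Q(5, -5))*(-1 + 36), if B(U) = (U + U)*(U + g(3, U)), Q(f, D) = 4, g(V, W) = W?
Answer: 2240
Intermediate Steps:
B(U) = 4*U**2 (B(U) = (U + U)*(U + U) = (2*U)*(2*U) = 4*U**2)
B(Q(5, -5))*(-1 + 36) = (4*4**2)*(-1 + 36) = (4*16)*35 = 64*35 = 2240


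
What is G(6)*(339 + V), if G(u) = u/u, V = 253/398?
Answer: 135175/398 ≈ 339.64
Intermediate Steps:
V = 253/398 (V = 253*(1/398) = 253/398 ≈ 0.63568)
G(u) = 1
G(6)*(339 + V) = 1*(339 + 253/398) = 1*(135175/398) = 135175/398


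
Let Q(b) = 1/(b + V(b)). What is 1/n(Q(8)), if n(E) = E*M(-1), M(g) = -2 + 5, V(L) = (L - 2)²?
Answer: 44/3 ≈ 14.667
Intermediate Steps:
V(L) = (-2 + L)²
M(g) = 3
Q(b) = 1/(b + (-2 + b)²)
n(E) = 3*E (n(E) = E*3 = 3*E)
1/n(Q(8)) = 1/(3/(8 + (-2 + 8)²)) = 1/(3/(8 + 6²)) = 1/(3/(8 + 36)) = 1/(3/44) = 44/3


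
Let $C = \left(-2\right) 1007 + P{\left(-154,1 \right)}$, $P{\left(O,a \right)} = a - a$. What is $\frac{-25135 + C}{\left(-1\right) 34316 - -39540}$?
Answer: $- \frac{27149}{5224} \approx -5.197$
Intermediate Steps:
$P{\left(O,a \right)} = 0$
$C = -2014$ ($C = \left(-2\right) 1007 + 0 = -2014 + 0 = -2014$)
$\frac{-25135 + C}{\left(-1\right) 34316 - -39540} = \frac{-25135 - 2014}{\left(-1\right) 34316 - -39540} = - \frac{27149}{-34316 + 39540} = - \frac{27149}{5224}$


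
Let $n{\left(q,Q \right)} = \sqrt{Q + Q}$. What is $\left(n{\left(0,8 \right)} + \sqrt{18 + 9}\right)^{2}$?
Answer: $43 + 24 \sqrt{3} \approx 84.569$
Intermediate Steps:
$n{\left(q,Q \right)} = \sqrt{2} \sqrt{Q}$ ($n{\left(q,Q \right)} = \sqrt{2 Q} = \sqrt{2} \sqrt{Q}$)
$\left(n{\left(0,8 \right)} + \sqrt{18 + 9}\right)^{2} = \left(\sqrt{2} \sqrt{8} + \sqrt{18 + 9}\right)^{2} = \left(\sqrt{2} \cdot 2 \sqrt{2} + \sqrt{27}\right)^{2} = \left(4 + 3 \sqrt{3}\right)^{2}$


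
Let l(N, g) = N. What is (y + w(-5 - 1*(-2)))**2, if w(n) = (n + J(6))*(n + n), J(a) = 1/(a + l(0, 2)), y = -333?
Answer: 99856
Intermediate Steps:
J(a) = 1/a (J(a) = 1/(a + 0) = 1/a)
w(n) = 2*n*(1/6 + n) (w(n) = (n + 1/6)*(n + n) = (n + 1/6)*(2*n) = (1/6 + n)*(2*n) = 2*n*(1/6 + n))
(y + w(-5 - 1*(-2)))**2 = (-333 + (-5 - 1*(-2))*(1 + 6*(-5 - 1*(-2)))/3)**2 = (-333 + (-5 + 2)*(1 + 6*(-5 + 2))/3)**2 = (-333 + (1/3)*(-3)*(1 + 6*(-3)))**2 = (-333 + (1/3)*(-3)*(1 - 18))**2 = (-333 + (1/3)*(-3)*(-17))**2 = (-333 + 17)**2 = (-316)**2 = 99856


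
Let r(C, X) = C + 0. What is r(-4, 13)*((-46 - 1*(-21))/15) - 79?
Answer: -217/3 ≈ -72.333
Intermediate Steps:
r(C, X) = C
r(-4, 13)*((-46 - 1*(-21))/15) - 79 = -4*(-46 - 1*(-21))/15 - 79 = -4*(-46 + 21)/15 - 79 = -(-100)/15 - 79 = -4*(-5/3) - 79 = 20/3 - 79 = -217/3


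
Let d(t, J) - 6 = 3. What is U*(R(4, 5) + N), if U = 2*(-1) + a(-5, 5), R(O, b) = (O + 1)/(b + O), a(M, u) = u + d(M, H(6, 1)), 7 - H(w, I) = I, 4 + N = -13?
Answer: -592/3 ≈ -197.33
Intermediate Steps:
N = -17 (N = -4 - 13 = -17)
H(w, I) = 7 - I
d(t, J) = 9 (d(t, J) = 6 + 3 = 9)
a(M, u) = 9 + u (a(M, u) = u + 9 = 9 + u)
R(O, b) = (1 + O)/(O + b)
U = 12 (U = 2*(-1) + (9 + 5) = -2 + 14 = 12)
U*(R(4, 5) + N) = 12*((1 + 4)/(4 + 5) - 17) = 12*(5/9 - 17) = 12*(-148/9) = -592/3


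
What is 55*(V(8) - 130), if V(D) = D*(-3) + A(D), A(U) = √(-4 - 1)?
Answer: -8470 + 55*I*√5 ≈ -8470.0 + 122.98*I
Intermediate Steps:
A(U) = I*√5 (A(U) = √(-5) = I*√5)
V(D) = -3*D + I*√5 (V(D) = D*(-3) + I*√5 = -3*D + I*√5)
55*(V(8) - 130) = 55*((-3*8 + I*√5) - 130) = 55*((-24 + I*√5) - 130) = 55*(-154 + I*√5) = -8470 + 55*I*√5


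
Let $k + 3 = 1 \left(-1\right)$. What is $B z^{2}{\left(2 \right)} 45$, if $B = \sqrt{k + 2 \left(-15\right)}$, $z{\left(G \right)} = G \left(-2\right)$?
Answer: $720 i \sqrt{34} \approx 4198.3 i$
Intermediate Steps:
$z{\left(G \right)} = - 2 G$
$k = -4$ ($k = -3 + 1 \left(-1\right) = -3 - 1 = -4$)
$B = i \sqrt{34}$ ($B = \sqrt{-4 + 2 \left(-15\right)} = \sqrt{-4 - 30} = \sqrt{-34} = i \sqrt{34} \approx 5.8309 i$)
$B z^{2}{\left(2 \right)} 45 = i \sqrt{34} \left(\left(-2\right) 2\right)^{2} \cdot 45 = i \sqrt{34} \left(-4\right)^{2} \cdot 45 = i \sqrt{34} \cdot 16 \cdot 45 = 16 i \sqrt{34} \cdot 45 = 720 i \sqrt{34}$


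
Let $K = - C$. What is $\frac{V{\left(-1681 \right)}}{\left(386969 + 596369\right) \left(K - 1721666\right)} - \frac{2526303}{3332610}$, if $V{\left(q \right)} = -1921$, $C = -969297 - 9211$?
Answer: $- \frac{307693389186914267}{405898290622330740} \approx -0.75806$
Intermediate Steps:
$C = -978508$
$K = 978508$ ($K = \left(-1\right) \left(-978508\right) = 978508$)
$\frac{V{\left(-1681 \right)}}{\left(386969 + 596369\right) \left(K - 1721666\right)} - \frac{2526303}{3332610} = - \frac{1921}{\left(386969 + 596369\right) \left(978508 - 1721666\right)} - \frac{2526303}{3332610} = - \frac{1921}{983338 \left(-743158\right)} - \frac{842101}{1110870} = - \frac{1921}{-730775501404} - \frac{842101}{1110870} = \left(-1921\right) \left(- \frac{1}{730775501404}\right) - \frac{842101}{1110870} = \frac{1921}{730775501404} - \frac{842101}{1110870} = - \frac{307693389186914267}{405898290622330740}$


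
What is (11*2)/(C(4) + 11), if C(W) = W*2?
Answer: 22/19 ≈ 1.1579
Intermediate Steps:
C(W) = 2*W
(11*2)/(C(4) + 11) = (11*2)/(2*4 + 11) = 22/(8 + 11) = 22/19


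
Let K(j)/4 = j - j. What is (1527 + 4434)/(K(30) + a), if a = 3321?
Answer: 1987/1107 ≈ 1.7949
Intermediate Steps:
K(j) = 0 (K(j) = 4*(j - j) = 4*0 = 0)
(1527 + 4434)/(K(30) + a) = (1527 + 4434)/(0 + 3321) = 5961/3321 = 5961*(1/3321) = 1987/1107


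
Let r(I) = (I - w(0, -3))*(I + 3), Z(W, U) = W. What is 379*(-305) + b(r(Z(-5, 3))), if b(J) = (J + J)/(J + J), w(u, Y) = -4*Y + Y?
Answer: -115594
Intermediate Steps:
w(u, Y) = -3*Y
r(I) = (-9 + I)*(3 + I) (r(I) = (I - (-3)*(-3))*(I + 3) = (I - 1*9)*(3 + I) = (I - 9)*(3 + I) = (-9 + I)*(3 + I))
b(J) = 1 (b(J) = (2*J)/((2*J)) = (2*J)*(1/(2*J)) = 1)
379*(-305) + b(r(Z(-5, 3))) = 379*(-305) + 1 = -115595 + 1 = -115594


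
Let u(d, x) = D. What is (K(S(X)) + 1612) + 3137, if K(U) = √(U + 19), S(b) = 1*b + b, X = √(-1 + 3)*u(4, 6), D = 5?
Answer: 4749 + √(19 + 10*√2) ≈ 4754.8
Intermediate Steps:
u(d, x) = 5
X = 5*√2 (X = √(-1 + 3)*5 = √2*5 = 5*√2 ≈ 7.0711)
S(b) = 2*b (S(b) = b + b = 2*b)
K(U) = √(19 + U)
(K(S(X)) + 1612) + 3137 = (√(19 + 2*(5*√2)) + 1612) + 3137 = (√(19 + 10*√2) + 1612) + 3137 = (1612 + √(19 + 10*√2)) + 3137 = 4749 + √(19 + 10*√2)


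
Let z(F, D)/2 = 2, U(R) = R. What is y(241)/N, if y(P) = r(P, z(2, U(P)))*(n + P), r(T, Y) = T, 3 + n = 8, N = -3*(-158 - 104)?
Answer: 9881/131 ≈ 75.427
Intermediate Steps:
N = 786 (N = -3*(-262) = 786)
z(F, D) = 4 (z(F, D) = 2*2 = 4)
n = 5 (n = -3 + 8 = 5)
y(P) = P*(5 + P)
y(241)/N = (241*(5 + 241))/786 = (241*246)*(1/786) = 59286*(1/786) = 9881/131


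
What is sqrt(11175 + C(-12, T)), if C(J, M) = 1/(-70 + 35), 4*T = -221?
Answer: 2*sqrt(3422335)/35 ≈ 105.71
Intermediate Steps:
T = -221/4 (T = (1/4)*(-221) = -221/4 ≈ -55.250)
C(J, M) = -1/35 (C(J, M) = 1/(-35) = -1/35)
sqrt(11175 + C(-12, T)) = sqrt(11175 - 1/35) = sqrt(391124/35) = 2*sqrt(3422335)/35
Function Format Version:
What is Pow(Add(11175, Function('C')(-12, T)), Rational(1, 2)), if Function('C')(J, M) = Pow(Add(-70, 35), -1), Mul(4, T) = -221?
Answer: Mul(Rational(2, 35), Pow(3422335, Rational(1, 2))) ≈ 105.71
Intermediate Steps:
T = Rational(-221, 4) (T = Mul(Rational(1, 4), -221) = Rational(-221, 4) ≈ -55.250)
Function('C')(J, M) = Rational(-1, 35) (Function('C')(J, M) = Pow(-35, -1) = Rational(-1, 35))
Pow(Add(11175, Function('C')(-12, T)), Rational(1, 2)) = Pow(Add(11175, Rational(-1, 35)), Rational(1, 2)) = Pow(Rational(391124, 35), Rational(1, 2)) = Mul(Rational(2, 35), Pow(3422335, Rational(1, 2)))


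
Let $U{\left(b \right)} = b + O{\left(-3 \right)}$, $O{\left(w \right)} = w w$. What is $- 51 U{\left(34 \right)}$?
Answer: $-2193$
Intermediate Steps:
$O{\left(w \right)} = w^{2}$
$U{\left(b \right)} = 9 + b$ ($U{\left(b \right)} = b + \left(-3\right)^{2} = b + 9 = 9 + b$)
$- 51 U{\left(34 \right)} = - 51 \left(9 + 34\right) = \left(-51\right) 43 = -2193$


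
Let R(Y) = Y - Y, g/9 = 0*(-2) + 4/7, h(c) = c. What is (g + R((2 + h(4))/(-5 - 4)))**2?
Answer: 1296/49 ≈ 26.449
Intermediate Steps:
g = 36/7 (g = 9*(0*(-2) + 4/7) = 9*(0 + 4*(1/7)) = 9*(0 + 4/7) = 9*(4/7) = 36/7 ≈ 5.1429)
R(Y) = 0
(g + R((2 + h(4))/(-5 - 4)))**2 = (36/7 + 0)**2 = (36/7)**2 = 1296/49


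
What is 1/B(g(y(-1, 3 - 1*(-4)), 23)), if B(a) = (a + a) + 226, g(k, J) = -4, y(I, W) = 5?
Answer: 1/218 ≈ 0.0045872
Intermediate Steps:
B(a) = 226 + 2*a (B(a) = 2*a + 226 = 226 + 2*a)
1/B(g(y(-1, 3 - 1*(-4)), 23)) = 1/(226 + 2*(-4)) = 1/(226 - 8) = 1/218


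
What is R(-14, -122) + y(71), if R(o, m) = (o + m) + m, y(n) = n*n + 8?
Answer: 4791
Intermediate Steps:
y(n) = 8 + n**2 (y(n) = n**2 + 8 = 8 + n**2)
R(o, m) = o + 2*m (R(o, m) = (m + o) + m = o + 2*m)
R(-14, -122) + y(71) = (-14 + 2*(-122)) + (8 + 71**2) = (-14 - 244) + (8 + 5041) = -258 + 5049 = 4791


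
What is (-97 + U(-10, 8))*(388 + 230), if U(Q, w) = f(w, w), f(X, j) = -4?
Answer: -62418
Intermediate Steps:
U(Q, w) = -4
(-97 + U(-10, 8))*(388 + 230) = (-97 - 4)*(388 + 230) = -101*618 = -62418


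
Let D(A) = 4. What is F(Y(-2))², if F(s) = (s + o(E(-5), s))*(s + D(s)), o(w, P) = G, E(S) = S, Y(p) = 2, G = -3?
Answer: 36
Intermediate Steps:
o(w, P) = -3
F(s) = (-3 + s)*(4 + s) (F(s) = (s - 3)*(s + 4) = (-3 + s)*(4 + s))
F(Y(-2))² = (-12 + 2 + 2²)² = (-12 + 2 + 4)² = (-6)² = 36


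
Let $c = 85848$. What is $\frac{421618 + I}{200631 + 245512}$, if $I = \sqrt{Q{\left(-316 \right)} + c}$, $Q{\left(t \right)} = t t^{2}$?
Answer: $\frac{421618}{446143} + \frac{2 i \sqrt{7867162}}{446143} \approx 0.94503 + 0.012574 i$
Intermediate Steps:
$Q{\left(t \right)} = t^{3}$
$I = 2 i \sqrt{7867162}$ ($I = \sqrt{\left(-316\right)^{3} + 85848} = \sqrt{-31554496 + 85848} = \sqrt{-31468648} = 2 i \sqrt{7867162} \approx 5609.7 i$)
$\frac{421618 + I}{200631 + 245512} = \frac{421618 + 2 i \sqrt{7867162}}{200631 + 245512} = \frac{421618 + 2 i \sqrt{7867162}}{446143} = \left(421618 + 2 i \sqrt{7867162}\right) \frac{1}{446143} = \frac{421618}{446143} + \frac{2 i \sqrt{7867162}}{446143}$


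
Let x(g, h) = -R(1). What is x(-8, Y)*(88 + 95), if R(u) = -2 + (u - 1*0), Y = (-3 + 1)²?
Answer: 183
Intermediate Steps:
Y = 4 (Y = (-2)² = 4)
R(u) = -2 + u (R(u) = -2 + (u + 0) = -2 + u)
x(g, h) = 1 (x(g, h) = -(-2 + 1) = -1*(-1) = 1)
x(-8, Y)*(88 + 95) = 1*(88 + 95) = 1*183 = 183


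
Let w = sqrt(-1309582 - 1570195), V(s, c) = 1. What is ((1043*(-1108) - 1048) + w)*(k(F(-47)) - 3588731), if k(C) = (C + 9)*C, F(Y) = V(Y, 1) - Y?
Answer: 4147891728540 - 3585995*I*sqrt(2879777) ≈ 4.1479e+12 - 6.0854e+9*I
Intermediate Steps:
w = I*sqrt(2879777) (w = sqrt(-2879777) = I*sqrt(2879777) ≈ 1697.0*I)
F(Y) = 1 - Y
k(C) = C*(9 + C) (k(C) = (9 + C)*C = C*(9 + C))
((1043*(-1108) - 1048) + w)*(k(F(-47)) - 3588731) = ((1043*(-1108) - 1048) + I*sqrt(2879777))*((1 - 1*(-47))*(9 + (1 - 1*(-47))) - 3588731) = ((-1155644 - 1048) + I*sqrt(2879777))*((1 + 47)*(9 + (1 + 47)) - 3588731) = (-1156692 + I*sqrt(2879777))*(48*(9 + 48) - 3588731) = (-1156692 + I*sqrt(2879777))*(48*57 - 3588731) = (-1156692 + I*sqrt(2879777))*(2736 - 3588731) = (-1156692 + I*sqrt(2879777))*(-3585995) = 4147891728540 - 3585995*I*sqrt(2879777)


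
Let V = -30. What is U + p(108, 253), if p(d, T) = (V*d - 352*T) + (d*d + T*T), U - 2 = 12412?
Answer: -4209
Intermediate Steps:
U = 12414 (U = 2 + 12412 = 12414)
p(d, T) = T² + d² - 352*T - 30*d (p(d, T) = (-30*d - 352*T) + (d*d + T*T) = (-352*T - 30*d) + (d² + T²) = (-352*T - 30*d) + (T² + d²) = T² + d² - 352*T - 30*d)
U + p(108, 253) = 12414 + (253² + 108² - 352*253 - 30*108) = 12414 + (64009 + 11664 - 89056 - 3240) = 12414 - 16623 = -4209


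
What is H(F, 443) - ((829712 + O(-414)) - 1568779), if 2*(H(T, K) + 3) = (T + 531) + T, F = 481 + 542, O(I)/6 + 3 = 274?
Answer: 1477453/2 ≈ 7.3873e+5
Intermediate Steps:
O(I) = 1626 (O(I) = -18 + 6*274 = -18 + 1644 = 1626)
F = 1023
H(T, K) = 525/2 + T (H(T, K) = -3 + ((T + 531) + T)/2 = -3 + ((531 + T) + T)/2 = -3 + (531 + 2*T)/2 = -3 + (531/2 + T) = 525/2 + T)
H(F, 443) - ((829712 + O(-414)) - 1568779) = (525/2 + 1023) - ((829712 + 1626) - 1568779) = 2571/2 - (831338 - 1568779) = 2571/2 - 1*(-737441) = 2571/2 + 737441 = 1477453/2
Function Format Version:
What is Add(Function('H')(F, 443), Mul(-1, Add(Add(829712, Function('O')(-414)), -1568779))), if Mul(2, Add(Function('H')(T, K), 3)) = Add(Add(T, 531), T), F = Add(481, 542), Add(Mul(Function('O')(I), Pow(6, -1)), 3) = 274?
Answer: Rational(1477453, 2) ≈ 7.3873e+5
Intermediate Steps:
Function('O')(I) = 1626 (Function('O')(I) = Add(-18, Mul(6, 274)) = Add(-18, 1644) = 1626)
F = 1023
Function('H')(T, K) = Add(Rational(525, 2), T) (Function('H')(T, K) = Add(-3, Mul(Rational(1, 2), Add(Add(T, 531), T))) = Add(-3, Mul(Rational(1, 2), Add(Add(531, T), T))) = Add(-3, Mul(Rational(1, 2), Add(531, Mul(2, T)))) = Add(-3, Add(Rational(531, 2), T)) = Add(Rational(525, 2), T))
Add(Function('H')(F, 443), Mul(-1, Add(Add(829712, Function('O')(-414)), -1568779))) = Add(Add(Rational(525, 2), 1023), Mul(-1, Add(Add(829712, 1626), -1568779))) = Add(Rational(2571, 2), Mul(-1, Add(831338, -1568779))) = Add(Rational(2571, 2), Mul(-1, -737441)) = Add(Rational(2571, 2), 737441) = Rational(1477453, 2)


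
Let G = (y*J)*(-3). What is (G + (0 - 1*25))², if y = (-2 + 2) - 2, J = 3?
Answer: 49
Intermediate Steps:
y = -2 (y = 0 - 2 = -2)
G = 18 (G = -2*3*(-3) = -6*(-3) = 18)
(G + (0 - 1*25))² = (18 + (0 - 1*25))² = (18 + (0 - 25))² = (18 - 25)² = (-7)² = 49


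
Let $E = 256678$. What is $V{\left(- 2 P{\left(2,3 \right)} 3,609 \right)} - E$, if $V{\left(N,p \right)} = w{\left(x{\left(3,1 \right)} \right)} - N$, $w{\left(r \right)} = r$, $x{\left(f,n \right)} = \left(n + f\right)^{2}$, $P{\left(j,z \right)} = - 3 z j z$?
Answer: $-256986$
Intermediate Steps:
$P{\left(j,z \right)} = - 3 j z^{2}$ ($P{\left(j,z \right)} = - 3 j z z = - 3 j z^{2}$)
$x{\left(f,n \right)} = \left(f + n\right)^{2}$
$V{\left(N,p \right)} = 16 - N$ ($V{\left(N,p \right)} = \left(3 + 1\right)^{2} - N = 4^{2} - N = 16 - N$)
$V{\left(- 2 P{\left(2,3 \right)} 3,609 \right)} - E = \left(16 - - 2 \left(\left(-3\right) 2 \cdot 3^{2}\right) 3\right) - 256678 = \left(16 - - 2 \left(\left(-3\right) 2 \cdot 9\right) 3\right) - 256678 = \left(16 - \left(-2\right) \left(-54\right) 3\right) - 256678 = \left(16 - 108 \cdot 3\right) - 256678 = \left(16 - 324\right) - 256678 = -308 - 256678 = -256986$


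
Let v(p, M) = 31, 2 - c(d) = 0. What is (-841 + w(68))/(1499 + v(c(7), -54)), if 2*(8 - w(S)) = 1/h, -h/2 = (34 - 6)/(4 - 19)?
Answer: -93311/171360 ≈ -0.54453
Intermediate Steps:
c(d) = 2 (c(d) = 2 - 1*0 = 2 + 0 = 2)
h = 56/15 (h = -2*(34 - 6)/(4 - 19) = -56/(-15) = -56*(-1)/15 = -2*(-28/15) = 56/15 ≈ 3.7333)
w(S) = 881/112 (w(S) = 8 - 1/(2*56/15) = 8 - 1/2*15/56 = 8 - 15/112 = 881/112)
(-841 + w(68))/(1499 + v(c(7), -54)) = (-841 + 881/112)/(1499 + 31) = -93311/112/1530 = -93311/112*1/1530 = -93311/171360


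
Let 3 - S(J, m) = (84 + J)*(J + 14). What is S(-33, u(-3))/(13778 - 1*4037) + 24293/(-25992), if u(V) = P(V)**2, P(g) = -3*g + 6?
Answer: -70457963/84396024 ≈ -0.83485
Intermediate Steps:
P(g) = 6 - 3*g
u(V) = (6 - 3*V)**2
S(J, m) = 3 - (14 + J)*(84 + J) (S(J, m) = 3 - (84 + J)*(J + 14) = 3 - (84 + J)*(14 + J) = 3 - (14 + J)*(84 + J))
S(-33, u(-3))/(13778 - 1*4037) + 24293/(-25992) = (-1173 - 1*(-33)**2 - 98*(-33))/(13778 - 1*4037) + 24293/(-25992) = (-1173 - 1*1089 + 3234)/(13778 - 4037) + 24293*(-1/25992) = (-1173 - 1089 + 3234)/9741 - 24293/25992 = 972*(1/9741) - 24293/25992 = 324/3247 - 24293/25992 = -70457963/84396024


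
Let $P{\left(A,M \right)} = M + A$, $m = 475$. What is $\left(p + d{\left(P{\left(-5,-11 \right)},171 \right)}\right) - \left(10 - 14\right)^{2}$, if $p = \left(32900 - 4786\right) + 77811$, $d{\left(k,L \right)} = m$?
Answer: $106384$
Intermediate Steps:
$P{\left(A,M \right)} = A + M$
$d{\left(k,L \right)} = 475$
$p = 105925$ ($p = 28114 + 77811 = 105925$)
$\left(p + d{\left(P{\left(-5,-11 \right)},171 \right)}\right) - \left(10 - 14\right)^{2} = \left(105925 + 475\right) - \left(10 - 14\right)^{2} = 106400 - \left(-4\right)^{2} = 106400 - 16 = 106384$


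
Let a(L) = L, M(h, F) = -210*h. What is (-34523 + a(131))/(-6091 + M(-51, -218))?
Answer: -34392/4619 ≈ -7.4458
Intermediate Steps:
(-34523 + a(131))/(-6091 + M(-51, -218)) = (-34523 + 131)/(-6091 - 210*(-51)) = -34392/(-6091 + 10710) = -34392/4619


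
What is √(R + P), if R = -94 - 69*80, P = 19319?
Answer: √13705 ≈ 117.07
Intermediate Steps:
R = -5614 (R = -94 - 5520 = -5614)
√(R + P) = √(-5614 + 19319) = √13705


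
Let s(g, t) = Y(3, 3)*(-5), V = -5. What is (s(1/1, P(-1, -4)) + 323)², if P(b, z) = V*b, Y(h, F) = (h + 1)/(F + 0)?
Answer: 900601/9 ≈ 1.0007e+5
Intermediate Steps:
Y(h, F) = (1 + h)/F
P(b, z) = -5*b
s(g, t) = -20/3 (s(g, t) = ((1 + 3)/3)*(-5) = ((⅓)*4)*(-5) = (4/3)*(-5) = -20/3)
(s(1/1, P(-1, -4)) + 323)² = (-20/3 + 323)² = (949/3)² = 900601/9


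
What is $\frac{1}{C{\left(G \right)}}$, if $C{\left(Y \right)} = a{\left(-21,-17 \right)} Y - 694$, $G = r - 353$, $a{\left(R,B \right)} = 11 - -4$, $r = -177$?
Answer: $- \frac{1}{8644} \approx -0.00011569$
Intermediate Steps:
$a{\left(R,B \right)} = 15$ ($a{\left(R,B \right)} = 11 + 4 = 15$)
$G = -530$ ($G = -177 - 353 = -530$)
$C{\left(Y \right)} = -694 + 15 Y$ ($C{\left(Y \right)} = 15 Y - 694 = -694 + 15 Y$)
$\frac{1}{C{\left(G \right)}} = \frac{1}{-694 + 15 \left(-530\right)} = \frac{1}{-694 - 7950} = \frac{1}{-8644} = - \frac{1}{8644}$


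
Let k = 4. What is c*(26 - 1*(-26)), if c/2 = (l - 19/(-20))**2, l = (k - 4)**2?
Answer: 4693/50 ≈ 93.860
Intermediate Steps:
l = 0 (l = (4 - 4)**2 = 0**2 = 0)
c = 361/200 (c = 2*(0 - 19/(-20))**2 = 2*(0 - 19*(-1/20))**2 = 2*(0 + 19/20)**2 = 2*(19/20)**2 = 2*(361/400) = 361/200 ≈ 1.8050)
c*(26 - 1*(-26)) = 361*(26 - 1*(-26))/200 = 361*(26 + 26)/200 = (361/200)*52 = 4693/50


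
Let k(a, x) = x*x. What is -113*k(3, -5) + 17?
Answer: -2808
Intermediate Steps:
k(a, x) = x**2
-113*k(3, -5) + 17 = -113*(-5)**2 + 17 = -113*25 + 17 = -2825 + 17 = -2808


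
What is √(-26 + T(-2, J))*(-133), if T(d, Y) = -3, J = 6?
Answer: -133*I*√29 ≈ -716.23*I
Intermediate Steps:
√(-26 + T(-2, J))*(-133) = √(-26 - 3)*(-133) = √(-29)*(-133) = (I*√29)*(-133) = -133*I*√29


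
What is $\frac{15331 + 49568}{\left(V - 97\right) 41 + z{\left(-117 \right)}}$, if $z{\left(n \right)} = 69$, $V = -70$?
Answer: $- \frac{64899}{6778} \approx -9.575$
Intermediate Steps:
$\frac{15331 + 49568}{\left(V - 97\right) 41 + z{\left(-117 \right)}} = \frac{15331 + 49568}{\left(-70 - 97\right) 41 + 69} = \frac{64899}{\left(-167\right) 41 + 69} = \frac{64899}{-6847 + 69} = \frac{64899}{-6778} = 64899 \left(- \frac{1}{6778}\right) = - \frac{64899}{6778}$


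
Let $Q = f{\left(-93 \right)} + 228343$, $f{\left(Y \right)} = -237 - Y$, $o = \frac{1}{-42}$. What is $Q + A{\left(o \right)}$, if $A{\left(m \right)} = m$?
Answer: $\frac{9584357}{42} \approx 2.282 \cdot 10^{5}$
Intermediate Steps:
$o = - \frac{1}{42} \approx -0.02381$
$Q = 228199$ ($Q = \left(-237 - -93\right) + 228343 = \left(-237 + 93\right) + 228343 = -144 + 228343 = 228199$)
$Q + A{\left(o \right)} = 228199 - \frac{1}{42} = \frac{9584357}{42}$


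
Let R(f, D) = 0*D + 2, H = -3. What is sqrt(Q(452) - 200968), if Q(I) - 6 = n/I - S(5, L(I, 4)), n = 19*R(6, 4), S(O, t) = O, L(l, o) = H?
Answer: I*sqrt(10264586198)/226 ≈ 448.29*I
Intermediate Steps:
L(l, o) = -3
R(f, D) = 2 (R(f, D) = 0 + 2 = 2)
n = 38 (n = 19*2 = 38)
Q(I) = 1 + 38/I (Q(I) = 6 + (38/I - 1*5) = 6 + (38/I - 5) = 6 + (-5 + 38/I) = 1 + 38/I)
sqrt(Q(452) - 200968) = sqrt((38 + 452)/452 - 200968) = sqrt((1/452)*490 - 200968) = sqrt(245/226 - 200968) = sqrt(-45418523/226) = I*sqrt(10264586198)/226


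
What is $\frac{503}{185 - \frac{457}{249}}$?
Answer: $\frac{125247}{45608} \approx 2.7462$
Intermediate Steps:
$\frac{503}{185 - \frac{457}{249}} = \frac{503}{\frac{45608}{249}} = 503 \cdot \frac{249}{45608} = \frac{125247}{45608}$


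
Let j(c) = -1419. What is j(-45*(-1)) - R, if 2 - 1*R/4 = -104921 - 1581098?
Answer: -6745503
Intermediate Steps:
R = 6744084 (R = 8 - 4*(-104921 - 1581098) = 8 - 4*(-1686019) = 8 + 6744076 = 6744084)
j(-45*(-1)) - R = -1419 - 1*6744084 = -1419 - 6744084 = -6745503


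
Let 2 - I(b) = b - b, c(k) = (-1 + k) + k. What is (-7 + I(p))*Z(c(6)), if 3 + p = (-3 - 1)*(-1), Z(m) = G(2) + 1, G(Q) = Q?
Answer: -15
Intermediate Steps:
c(k) = -1 + 2*k
Z(m) = 3 (Z(m) = 2 + 1 = 3)
p = 1 (p = -3 + (-3 - 1)*(-1) = -3 - 4*(-1) = -3 + 4 = 1)
I(b) = 2 (I(b) = 2 - (b - b) = 2 - 1*0 = 2 + 0 = 2)
(-7 + I(p))*Z(c(6)) = (-7 + 2)*3 = -5*3 = -15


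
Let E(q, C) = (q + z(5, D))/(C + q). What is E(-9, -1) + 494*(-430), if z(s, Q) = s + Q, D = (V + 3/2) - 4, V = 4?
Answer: -849679/4 ≈ -2.1242e+5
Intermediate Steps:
D = 3/2 (D = (4 + 3/2) - 4 = 11/2 - 4 = 3/2 ≈ 1.5000)
z(s, Q) = Q + s
E(q, C) = (13/2 + q)/(C + q) (E(q, C) = (q + (3/2 + 5))/(C + q) = (q + 13/2)/(C + q) = (13/2 + q)/(C + q))
E(-9, -1) + 494*(-430) = (13/2 - 9)/(-1 - 9) + 494*(-430) = -5/2/(-10) - 212420 = -1/10*(-5/2) - 212420 = 1/4 - 212420 = -849679/4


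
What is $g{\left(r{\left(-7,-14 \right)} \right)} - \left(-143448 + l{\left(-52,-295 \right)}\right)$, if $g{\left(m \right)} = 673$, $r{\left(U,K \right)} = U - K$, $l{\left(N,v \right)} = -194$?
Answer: $144315$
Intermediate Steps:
$g{\left(r{\left(-7,-14 \right)} \right)} - \left(-143448 + l{\left(-52,-295 \right)}\right) = 673 - \left(-143448 - 194\right) = 673 - -143642 = 673 + 143642 = 144315$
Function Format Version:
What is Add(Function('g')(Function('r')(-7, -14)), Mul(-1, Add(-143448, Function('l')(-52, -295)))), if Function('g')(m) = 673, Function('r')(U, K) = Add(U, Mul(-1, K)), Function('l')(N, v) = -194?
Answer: 144315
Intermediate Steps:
Add(Function('g')(Function('r')(-7, -14)), Mul(-1, Add(-143448, Function('l')(-52, -295)))) = Add(673, Mul(-1, Add(-143448, -194))) = Add(673, Mul(-1, -143642)) = Add(673, 143642) = 144315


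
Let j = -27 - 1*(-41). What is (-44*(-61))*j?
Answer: 37576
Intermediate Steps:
j = 14 (j = -27 + 41 = 14)
(-44*(-61))*j = -44*(-61)*14 = 2684*14 = 37576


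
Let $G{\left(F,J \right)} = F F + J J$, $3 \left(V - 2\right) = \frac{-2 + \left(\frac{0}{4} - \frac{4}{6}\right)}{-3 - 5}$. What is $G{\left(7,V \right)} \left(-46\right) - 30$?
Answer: $- \frac{201610}{81} \approx -2489.0$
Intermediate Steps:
$V = \frac{19}{9}$ ($V = 2 + \frac{\left(-2 + \left(\frac{0}{4} - \frac{4}{6}\right)\right) \frac{1}{-3 - 5}}{3} = 2 + \frac{\left(-2 + \left(0 \cdot \frac{1}{4} - \frac{2}{3}\right)\right) \frac{1}{-8}}{3} = 2 + \frac{\left(-2 + \left(0 - \frac{2}{3}\right)\right) \left(- \frac{1}{8}\right)}{3} = 2 + \frac{\left(-2 - \frac{2}{3}\right) \left(- \frac{1}{8}\right)}{3} = 2 + \frac{\left(- \frac{8}{3}\right) \left(- \frac{1}{8}\right)}{3} = 2 + \frac{1}{3} \cdot \frac{1}{3} = 2 + \frac{1}{9} = \frac{19}{9} \approx 2.1111$)
$G{\left(F,J \right)} = F^{2} + J^{2}$
$G{\left(7,V \right)} \left(-46\right) - 30 = \left(7^{2} + \left(\frac{19}{9}\right)^{2}\right) \left(-46\right) - 30 = \left(49 + \frac{361}{81}\right) \left(-46\right) - 30 = \frac{4330}{81} \left(-46\right) - 30 = - \frac{199180}{81} - 30 = - \frac{201610}{81}$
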